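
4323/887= 4 + 775/887 = 4.87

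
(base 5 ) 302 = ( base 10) 77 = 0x4d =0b1001101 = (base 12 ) 65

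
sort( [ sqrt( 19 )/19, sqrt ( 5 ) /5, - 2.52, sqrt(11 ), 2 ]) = [ - 2.52, sqrt(19)/19, sqrt( 5 )/5, 2,sqrt(11) ]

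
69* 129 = 8901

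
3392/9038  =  1696/4519 = 0.38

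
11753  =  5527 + 6226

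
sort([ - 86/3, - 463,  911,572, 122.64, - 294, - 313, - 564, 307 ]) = [  -  564,-463, - 313, - 294 , - 86/3,122.64, 307,572,911]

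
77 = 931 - 854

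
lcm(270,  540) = 540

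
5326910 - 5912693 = -585783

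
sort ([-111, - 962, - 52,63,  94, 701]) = [ - 962 , - 111, - 52, 63,94, 701 ] 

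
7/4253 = 7/4253 = 0.00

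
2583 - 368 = 2215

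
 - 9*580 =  - 5220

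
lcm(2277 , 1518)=4554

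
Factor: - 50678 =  - 2^1 *25339^1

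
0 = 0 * 41357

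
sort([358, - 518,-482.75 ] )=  [-518, - 482.75, 358] 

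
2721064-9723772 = -7002708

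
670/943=670/943 = 0.71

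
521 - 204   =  317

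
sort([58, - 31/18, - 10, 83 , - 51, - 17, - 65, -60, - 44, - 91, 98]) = [ - 91,-65, - 60, - 51, - 44, - 17,  -  10,  -  31/18,58, 83, 98] 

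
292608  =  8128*36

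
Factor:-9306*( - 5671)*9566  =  2^2*3^2*11^1*47^1*53^1*107^1*4783^1 = 504839202516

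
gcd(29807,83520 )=1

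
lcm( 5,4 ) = 20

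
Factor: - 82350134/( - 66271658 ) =19^ ( - 3 )  *4831^(-1) *41175067^1 = 41175067/33135829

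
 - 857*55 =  -47135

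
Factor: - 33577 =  - 33577^1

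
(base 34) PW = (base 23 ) 1f8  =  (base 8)1562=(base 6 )4030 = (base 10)882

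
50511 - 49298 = 1213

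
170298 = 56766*3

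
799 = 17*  47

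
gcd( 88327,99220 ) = 1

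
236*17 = 4012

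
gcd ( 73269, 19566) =9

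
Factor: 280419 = 3^1*211^1* 443^1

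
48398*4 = 193592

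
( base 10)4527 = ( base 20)b67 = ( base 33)456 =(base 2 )1000110101111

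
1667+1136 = 2803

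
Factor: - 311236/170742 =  - 2^1*3^( - 1)*11^(  -  1)*13^(-1)*17^1*23^1 = - 782/429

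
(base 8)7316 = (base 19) A99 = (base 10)3790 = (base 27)55A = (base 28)4na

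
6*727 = 4362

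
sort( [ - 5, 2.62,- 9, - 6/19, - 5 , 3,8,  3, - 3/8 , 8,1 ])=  [ - 9, - 5, - 5 , - 3/8, - 6/19 , 1, 2.62,  3, 3, 8 , 8 ]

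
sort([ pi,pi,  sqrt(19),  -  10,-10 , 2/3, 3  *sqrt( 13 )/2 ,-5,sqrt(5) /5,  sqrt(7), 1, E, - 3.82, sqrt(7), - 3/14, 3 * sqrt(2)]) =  [ - 10,-10, - 5, - 3.82, - 3/14 , sqrt(5 )/5, 2/3,1,sqrt(7),sqrt( 7 ),E, pi, pi, 3*sqrt(2), sqrt(19), 3*sqrt(13) /2 ] 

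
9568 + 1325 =10893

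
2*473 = 946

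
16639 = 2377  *7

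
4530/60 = 75 + 1/2 = 75.50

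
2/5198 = 1/2599= 0.00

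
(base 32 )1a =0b101010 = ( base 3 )1120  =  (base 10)42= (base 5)132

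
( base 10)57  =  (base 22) 2d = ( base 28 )21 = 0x39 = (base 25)27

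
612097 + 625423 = 1237520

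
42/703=42/703 = 0.06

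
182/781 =182/781 = 0.23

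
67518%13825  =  12218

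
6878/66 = 3439/33 = 104.21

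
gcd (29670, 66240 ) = 690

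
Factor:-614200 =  - 2^3*5^2*37^1 * 83^1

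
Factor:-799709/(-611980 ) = 2^( - 2)*5^( - 1 )*37^( - 1)*967^1 = 967/740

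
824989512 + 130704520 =955694032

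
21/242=21/242 =0.09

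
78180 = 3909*20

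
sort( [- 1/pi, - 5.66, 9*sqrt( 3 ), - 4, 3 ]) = [ - 5.66, - 4, - 1/pi, 3, 9*sqrt(3) ]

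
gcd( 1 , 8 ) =1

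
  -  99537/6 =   -  16590 + 1/2=-16589.50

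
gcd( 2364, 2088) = 12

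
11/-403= -11/403 = -  0.03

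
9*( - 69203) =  - 622827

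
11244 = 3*3748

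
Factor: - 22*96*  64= - 135168 = -2^12*3^1*11^1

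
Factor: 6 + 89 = 5^1*19^1 = 95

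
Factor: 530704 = 2^4*41^1*809^1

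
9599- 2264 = 7335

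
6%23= 6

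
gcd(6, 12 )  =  6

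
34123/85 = 34123/85 =401.45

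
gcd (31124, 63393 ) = 1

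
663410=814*815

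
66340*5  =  331700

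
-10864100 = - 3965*2740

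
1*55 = 55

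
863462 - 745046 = 118416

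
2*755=1510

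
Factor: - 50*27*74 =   -  2^2 * 3^3*5^2*  37^1 = - 99900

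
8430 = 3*2810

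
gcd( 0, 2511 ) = 2511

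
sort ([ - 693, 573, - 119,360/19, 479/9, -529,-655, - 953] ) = [ - 953, - 693, - 655, - 529, - 119,  360/19,  479/9,573 ] 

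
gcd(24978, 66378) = 138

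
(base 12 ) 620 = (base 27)15O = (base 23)1fe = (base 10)888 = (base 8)1570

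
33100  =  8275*4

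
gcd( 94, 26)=2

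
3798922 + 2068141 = 5867063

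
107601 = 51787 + 55814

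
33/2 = 33/2=16.50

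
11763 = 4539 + 7224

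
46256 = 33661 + 12595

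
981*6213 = 6094953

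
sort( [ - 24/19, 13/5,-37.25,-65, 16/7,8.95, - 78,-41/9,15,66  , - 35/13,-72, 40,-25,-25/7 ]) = [-78,-72,-65, - 37.25,  -  25 , - 41/9, - 25/7, - 35/13,-24/19,16/7,13/5, 8.95,15, 40,66 ]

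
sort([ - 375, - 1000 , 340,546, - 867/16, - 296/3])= [ - 1000, - 375, - 296/3, - 867/16,340,546] 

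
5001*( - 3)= - 15003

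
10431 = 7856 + 2575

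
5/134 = 5/134 = 0.04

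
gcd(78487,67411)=1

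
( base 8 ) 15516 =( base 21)FHI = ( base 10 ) 6990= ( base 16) 1B4E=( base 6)52210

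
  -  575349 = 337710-913059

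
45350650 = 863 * 52550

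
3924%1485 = 954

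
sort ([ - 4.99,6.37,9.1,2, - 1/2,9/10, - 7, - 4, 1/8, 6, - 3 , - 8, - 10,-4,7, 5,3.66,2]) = [ -10  , - 8, - 7,  -  4.99,-4, - 4,-3,  -  1/2, 1/8,9/10,2,2,  3.66,5, 6,6.37, 7, 9.1] 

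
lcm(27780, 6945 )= 27780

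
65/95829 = 65/95829 = 0.00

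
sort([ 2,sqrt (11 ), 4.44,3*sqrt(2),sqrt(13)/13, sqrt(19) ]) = [ sqrt(13)/13,2, sqrt(11),3*sqrt(2 ), sqrt(19), 4.44] 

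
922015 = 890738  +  31277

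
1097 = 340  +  757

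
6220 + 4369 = 10589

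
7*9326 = 65282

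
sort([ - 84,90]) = [ - 84, 90]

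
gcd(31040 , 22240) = 160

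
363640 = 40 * 9091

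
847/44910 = 847/44910 = 0.02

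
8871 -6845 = 2026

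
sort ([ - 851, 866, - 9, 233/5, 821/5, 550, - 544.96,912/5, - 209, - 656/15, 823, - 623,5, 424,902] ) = [ - 851, -623, - 544.96  , - 209,-656/15, - 9,5, 233/5 , 821/5, 912/5, 424, 550, 823,  866, 902 ]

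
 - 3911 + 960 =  - 2951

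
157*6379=1001503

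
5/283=5/283 = 0.02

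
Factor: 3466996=2^2*13^1*61^1*1093^1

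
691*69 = 47679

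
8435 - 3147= 5288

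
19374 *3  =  58122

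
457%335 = 122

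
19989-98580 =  -78591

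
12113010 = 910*13311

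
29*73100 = 2119900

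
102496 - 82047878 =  - 81945382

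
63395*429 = 27196455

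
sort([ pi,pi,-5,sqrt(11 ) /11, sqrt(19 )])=[ - 5,sqrt (11 ) /11, pi, pi,sqrt ( 19)]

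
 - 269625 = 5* (-53925 ) 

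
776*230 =178480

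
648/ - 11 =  - 648/11 = - 58.91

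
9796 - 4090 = 5706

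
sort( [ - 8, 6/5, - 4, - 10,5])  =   [ - 10, - 8, - 4,6/5, 5 ] 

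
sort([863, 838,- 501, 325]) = [ - 501,325,838, 863 ] 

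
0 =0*14558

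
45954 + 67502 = 113456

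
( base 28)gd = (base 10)461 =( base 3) 122002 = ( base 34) dj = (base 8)715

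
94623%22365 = 5163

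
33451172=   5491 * 6092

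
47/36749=47/36749 = 0.00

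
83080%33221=16638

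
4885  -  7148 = -2263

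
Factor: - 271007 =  - 11^1* 71^1 * 347^1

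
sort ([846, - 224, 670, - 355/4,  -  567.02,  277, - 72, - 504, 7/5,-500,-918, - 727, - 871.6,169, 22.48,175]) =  [-918,  -  871.6, -727, - 567.02, - 504, - 500, -224, - 355/4,-72, 7/5,22.48,169,175,277,670,846]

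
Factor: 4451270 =2^1*5^1*241^1*1847^1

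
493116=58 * 8502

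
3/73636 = 3/73636 = 0.00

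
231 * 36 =8316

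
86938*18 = 1564884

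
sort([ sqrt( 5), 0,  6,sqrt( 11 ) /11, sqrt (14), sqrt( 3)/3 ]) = [0,sqrt(11 )/11, sqrt(3 ) /3,sqrt(5 ), sqrt( 14 ), 6 ]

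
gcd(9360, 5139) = 9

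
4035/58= 69 + 33/58  =  69.57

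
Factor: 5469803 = 5469803^1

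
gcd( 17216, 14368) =32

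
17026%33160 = 17026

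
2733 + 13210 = 15943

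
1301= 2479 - 1178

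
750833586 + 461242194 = 1212075780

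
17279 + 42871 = 60150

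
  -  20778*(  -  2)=41556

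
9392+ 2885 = 12277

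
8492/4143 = 8492/4143 = 2.05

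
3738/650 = 1869/325 = 5.75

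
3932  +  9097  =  13029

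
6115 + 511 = 6626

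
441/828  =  49/92 = 0.53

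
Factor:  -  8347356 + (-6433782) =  - 14781138 = - 2^1*3^1*67^1*83^1*443^1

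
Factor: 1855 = 5^1*7^1*53^1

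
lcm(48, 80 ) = 240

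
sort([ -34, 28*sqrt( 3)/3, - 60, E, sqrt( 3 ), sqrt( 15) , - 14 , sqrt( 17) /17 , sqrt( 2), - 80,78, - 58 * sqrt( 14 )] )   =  [ - 58*sqrt( 14),- 80, - 60, - 34, - 14, sqrt( 17)/17,sqrt( 2 ), sqrt(3),  E, sqrt(15), 28*sqrt ( 3 )/3,78 ]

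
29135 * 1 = 29135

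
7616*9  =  68544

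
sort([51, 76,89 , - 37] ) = [ - 37, 51, 76, 89 ]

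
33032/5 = 6606 + 2/5= 6606.40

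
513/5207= 513/5207 = 0.10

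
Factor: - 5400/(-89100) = 2/33= 2^1 * 3^( - 1)*11^(-1)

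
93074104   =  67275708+25798396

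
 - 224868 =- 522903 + 298035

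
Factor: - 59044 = -2^2*29^1*509^1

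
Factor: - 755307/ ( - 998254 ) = 2^(-1)*3^2*7^1*19^1 * 631^1 * 499127^( - 1 ) 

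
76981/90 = 76981/90 = 855.34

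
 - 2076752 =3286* ( - 632 ) 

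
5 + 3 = 8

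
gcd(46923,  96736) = 1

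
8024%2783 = 2458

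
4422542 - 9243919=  - 4821377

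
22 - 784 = - 762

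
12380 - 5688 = 6692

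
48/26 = 1  +  11/13 = 1.85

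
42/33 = 1  +  3/11 = 1.27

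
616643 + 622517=1239160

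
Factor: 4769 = 19^1 * 251^1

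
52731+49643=102374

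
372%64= 52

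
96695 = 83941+12754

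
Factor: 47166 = 2^1  *  3^1*7^1 * 1123^1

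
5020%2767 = 2253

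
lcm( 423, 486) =22842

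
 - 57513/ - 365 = 57513/365 = 157.57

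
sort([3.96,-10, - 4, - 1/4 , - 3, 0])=[ - 10, - 4, -3, -1/4,  0, 3.96]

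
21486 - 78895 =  - 57409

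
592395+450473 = 1042868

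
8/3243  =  8/3243 = 0.00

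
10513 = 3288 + 7225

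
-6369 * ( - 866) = 5515554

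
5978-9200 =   -  3222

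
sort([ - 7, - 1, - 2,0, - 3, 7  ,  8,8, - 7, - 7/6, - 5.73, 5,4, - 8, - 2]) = [ - 8,- 7, - 7, - 5.73, - 3, - 2 , - 2, - 7/6, - 1,0,4,5,7 , 8  ,  8] 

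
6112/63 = 6112/63 =97.02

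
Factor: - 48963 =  - 3^1 *19^1*859^1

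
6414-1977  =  4437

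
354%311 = 43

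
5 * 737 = 3685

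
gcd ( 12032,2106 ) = 2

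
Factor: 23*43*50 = 2^1*5^2*23^1*43^1 = 49450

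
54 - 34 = 20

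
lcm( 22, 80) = 880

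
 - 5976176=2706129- 8682305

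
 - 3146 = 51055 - 54201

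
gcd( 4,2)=2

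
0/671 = 0 = 0.00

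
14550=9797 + 4753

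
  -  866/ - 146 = 5+ 68/73 =5.93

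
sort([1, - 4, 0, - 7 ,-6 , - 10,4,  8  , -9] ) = [ - 10, - 9, - 7, - 6, - 4,0, 1,4, 8]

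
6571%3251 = 69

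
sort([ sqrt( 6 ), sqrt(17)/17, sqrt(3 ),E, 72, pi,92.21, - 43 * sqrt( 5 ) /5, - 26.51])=[ - 26.51,-43  *  sqrt ( 5) /5,  sqrt(  17)/17,sqrt(3 ), sqrt(6), E, pi, 72, 92.21]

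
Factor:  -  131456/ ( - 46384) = 2^3 * 79^1*223^(-1)  =  632/223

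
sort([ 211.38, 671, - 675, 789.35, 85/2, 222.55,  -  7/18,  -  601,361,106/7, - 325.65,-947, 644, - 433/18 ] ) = [ - 947,  -  675, - 601,-325.65,-433/18, - 7/18, 106/7, 85/2, 211.38, 222.55,361,  644,671 , 789.35 ]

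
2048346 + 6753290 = 8801636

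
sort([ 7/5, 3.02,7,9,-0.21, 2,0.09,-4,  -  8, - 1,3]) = [ - 8,-4,-1, - 0.21, 0.09, 7/5, 2,3,3.02, 7,9 ] 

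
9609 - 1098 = 8511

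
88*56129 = 4939352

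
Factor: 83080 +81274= 2^1*37^1*2221^1 = 164354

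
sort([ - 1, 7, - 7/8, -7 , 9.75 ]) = [-7 , - 1, - 7/8 , 7,9.75 ]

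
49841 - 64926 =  - 15085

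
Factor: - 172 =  - 2^2 * 43^1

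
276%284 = 276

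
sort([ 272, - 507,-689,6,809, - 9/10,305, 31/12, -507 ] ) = [ - 689, - 507, - 507, - 9/10,31/12,6,  272,305,809 ] 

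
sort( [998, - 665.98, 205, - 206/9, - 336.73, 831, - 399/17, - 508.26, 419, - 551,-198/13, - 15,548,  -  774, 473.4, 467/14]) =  [  -  774, - 665.98,  -  551, - 508.26,-336.73, - 399/17, - 206/9,  -  198/13, - 15, 467/14, 205,419, 473.4, 548,831, 998 ]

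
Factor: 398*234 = 2^2*3^2 * 13^1*199^1= 93132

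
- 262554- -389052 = 126498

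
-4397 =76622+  - 81019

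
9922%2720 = 1762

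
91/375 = 91/375 = 0.24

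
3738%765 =678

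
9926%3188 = 362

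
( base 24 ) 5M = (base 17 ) 86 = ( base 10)142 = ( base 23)64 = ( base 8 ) 216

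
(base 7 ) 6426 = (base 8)4342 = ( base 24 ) 3mi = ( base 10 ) 2274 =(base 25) 3FO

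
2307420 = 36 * 64095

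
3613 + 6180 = 9793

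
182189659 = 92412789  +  89776870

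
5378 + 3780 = 9158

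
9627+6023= 15650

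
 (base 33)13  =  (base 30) 16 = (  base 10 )36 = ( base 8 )44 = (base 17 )22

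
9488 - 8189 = 1299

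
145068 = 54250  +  90818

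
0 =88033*0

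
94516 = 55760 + 38756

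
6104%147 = 77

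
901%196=117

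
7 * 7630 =53410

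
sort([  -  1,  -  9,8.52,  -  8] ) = [  -  9, - 8,-1,8.52]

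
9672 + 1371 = 11043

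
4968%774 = 324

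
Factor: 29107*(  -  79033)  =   - 2300413531 = - 13^1*17^1*2239^1*4649^1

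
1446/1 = 1446=1446.00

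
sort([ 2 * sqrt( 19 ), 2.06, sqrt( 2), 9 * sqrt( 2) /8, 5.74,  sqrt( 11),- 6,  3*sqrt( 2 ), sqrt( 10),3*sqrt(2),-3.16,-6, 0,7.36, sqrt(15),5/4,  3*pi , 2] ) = [-6, - 6,  -  3.16,0,5/4, sqrt( 2),9 * sqrt( 2)/8, 2, 2.06, sqrt( 10 ),  sqrt( 11), sqrt( 15),3*sqrt(2), 3*sqrt(2), 5.74, 7.36,2*sqrt( 19) , 3*pi] 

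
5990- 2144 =3846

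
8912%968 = 200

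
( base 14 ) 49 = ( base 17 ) 3E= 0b1000001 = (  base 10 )65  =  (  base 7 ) 122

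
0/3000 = 0 = 0.00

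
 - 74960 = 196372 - 271332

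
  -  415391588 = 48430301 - 463821889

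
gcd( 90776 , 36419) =1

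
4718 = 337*14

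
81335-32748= 48587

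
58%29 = 0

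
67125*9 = 604125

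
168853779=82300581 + 86553198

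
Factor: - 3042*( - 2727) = 8295534 = 2^1*3^5*13^2*101^1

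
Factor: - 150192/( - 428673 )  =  48/137 = 2^4*3^1*137^( - 1) 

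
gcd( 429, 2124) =3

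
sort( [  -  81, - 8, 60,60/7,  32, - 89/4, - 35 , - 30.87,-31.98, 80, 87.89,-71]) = [ - 81, - 71, - 35, - 31.98, - 30.87,-89/4,  -  8,60/7, 32, 60, 80,87.89 ] 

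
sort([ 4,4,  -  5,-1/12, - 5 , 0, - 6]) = [ - 6, - 5 , -5, - 1/12, 0,  4,  4]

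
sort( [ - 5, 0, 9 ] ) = [ - 5,0, 9]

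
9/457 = 9/457 = 0.02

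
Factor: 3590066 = 2^1*1795033^1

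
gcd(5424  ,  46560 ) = 48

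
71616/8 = 8952 =8952.00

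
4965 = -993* ( - 5) 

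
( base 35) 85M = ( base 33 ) 95V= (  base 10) 9997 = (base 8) 23415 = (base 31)ACF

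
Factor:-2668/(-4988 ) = 23^1 * 43^( - 1)  =  23/43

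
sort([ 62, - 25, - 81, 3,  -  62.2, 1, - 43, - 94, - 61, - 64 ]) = [ - 94, - 81, - 64,- 62.2, - 61, - 43, - 25,1, 3,62]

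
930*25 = 23250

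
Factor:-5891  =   - 43^1 * 137^1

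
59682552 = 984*60653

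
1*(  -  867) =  - 867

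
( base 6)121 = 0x31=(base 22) 25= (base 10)49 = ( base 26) 1n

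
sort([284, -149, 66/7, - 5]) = [ - 149, - 5, 66/7, 284]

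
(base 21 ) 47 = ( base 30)31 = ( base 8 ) 133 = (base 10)91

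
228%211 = 17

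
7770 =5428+2342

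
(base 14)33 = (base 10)45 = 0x2D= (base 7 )63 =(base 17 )2B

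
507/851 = 507/851=0.60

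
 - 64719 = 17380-82099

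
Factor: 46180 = 2^2*5^1 * 2309^1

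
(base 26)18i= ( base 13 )545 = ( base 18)2E2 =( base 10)902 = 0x386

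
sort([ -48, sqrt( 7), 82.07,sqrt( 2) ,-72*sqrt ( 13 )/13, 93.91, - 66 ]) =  [ -66,-48, -72*sqrt( 13)/13, sqrt( 2)  ,  sqrt(7 ),82.07,  93.91]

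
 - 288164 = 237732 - 525896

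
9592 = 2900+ 6692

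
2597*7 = 18179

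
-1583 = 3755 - 5338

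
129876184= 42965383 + 86910801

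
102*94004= 9588408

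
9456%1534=252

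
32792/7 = 32792/7=4684.57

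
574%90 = 34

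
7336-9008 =-1672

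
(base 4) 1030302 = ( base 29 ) 5OD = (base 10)4914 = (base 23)96f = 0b1001100110010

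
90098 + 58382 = 148480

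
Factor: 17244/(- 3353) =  - 36/7 = - 2^2*3^2*7^( - 1 ) 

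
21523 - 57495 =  - 35972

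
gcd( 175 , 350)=175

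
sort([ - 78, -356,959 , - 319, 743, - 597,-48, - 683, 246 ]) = [ - 683, - 597 , - 356,-319,-78,-48,246, 743, 959]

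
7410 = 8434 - 1024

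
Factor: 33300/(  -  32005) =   -  2^2*3^2*5^1*173^( - 1 ) = - 180/173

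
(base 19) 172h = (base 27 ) cpi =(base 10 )9441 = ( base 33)8m3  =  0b10010011100001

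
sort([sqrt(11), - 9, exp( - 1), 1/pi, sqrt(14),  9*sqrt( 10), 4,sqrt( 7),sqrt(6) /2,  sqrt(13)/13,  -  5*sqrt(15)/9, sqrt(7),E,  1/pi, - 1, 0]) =[  -  9, - 5 * sqrt( 15)/9,-1,0,sqrt(13)/13,1/pi,1/pi,exp(-1 ), sqrt(6)/2,  sqrt(7), sqrt(7),E,sqrt(11), sqrt( 14),4,9*sqrt(10)]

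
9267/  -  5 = -1854 + 3/5 = - 1853.40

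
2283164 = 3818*598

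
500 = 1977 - 1477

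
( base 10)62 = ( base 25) 2C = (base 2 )111110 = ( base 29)24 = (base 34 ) 1S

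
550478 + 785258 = 1335736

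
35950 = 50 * 719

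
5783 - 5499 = 284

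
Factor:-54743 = -13^1*4211^1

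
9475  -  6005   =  3470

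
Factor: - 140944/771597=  - 2^4*3^(-2)*23^1*383^1*85733^(  -  1) 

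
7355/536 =7355/536 = 13.72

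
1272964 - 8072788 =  - 6799824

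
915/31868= 915/31868 = 0.03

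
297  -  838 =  - 541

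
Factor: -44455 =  - 5^1*17^1*523^1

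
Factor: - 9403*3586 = -2^1*11^1 * 163^1*9403^1= -33719158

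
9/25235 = 9/25235 = 0.00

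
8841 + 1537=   10378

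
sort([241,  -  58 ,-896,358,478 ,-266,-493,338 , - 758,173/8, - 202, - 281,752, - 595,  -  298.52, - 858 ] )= [-896, - 858,-758,-595, - 493, - 298.52,-281, - 266, - 202, - 58,173/8, 241, 338,358,478,752] 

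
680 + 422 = 1102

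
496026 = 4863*102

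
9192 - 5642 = 3550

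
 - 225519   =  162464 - 387983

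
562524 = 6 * 93754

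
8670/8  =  1083 + 3/4 = 1083.75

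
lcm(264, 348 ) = 7656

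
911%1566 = 911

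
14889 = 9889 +5000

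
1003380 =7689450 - 6686070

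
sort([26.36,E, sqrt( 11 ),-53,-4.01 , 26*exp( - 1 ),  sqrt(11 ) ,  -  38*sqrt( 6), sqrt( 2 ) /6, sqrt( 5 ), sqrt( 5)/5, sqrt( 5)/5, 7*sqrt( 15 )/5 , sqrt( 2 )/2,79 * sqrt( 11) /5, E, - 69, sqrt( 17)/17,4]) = [ -38*sqrt( 6),- 69,  -  53, - 4.01, sqrt ( 2)/6,  sqrt(17)/17,sqrt(  5) /5,sqrt( 5 )/5,  sqrt (2 ) /2, sqrt(5 ), E,E, sqrt( 11), sqrt( 11 ), 4, 7*sqrt( 15)/5, 26*exp( - 1 ), 26.36,  79*sqrt( 11) /5 ] 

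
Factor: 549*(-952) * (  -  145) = 75783960 = 2^3*3^2*5^1*7^1*17^1*29^1 * 61^1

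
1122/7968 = 187/1328 = 0.14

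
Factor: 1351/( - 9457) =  - 7^(-1 ) = - 1/7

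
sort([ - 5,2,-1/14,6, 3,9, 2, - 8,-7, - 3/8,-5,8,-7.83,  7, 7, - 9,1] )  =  [ - 9,-8, - 7.83, - 7,-5, - 5,-3/8, - 1/14,  1,2, 2, 3,6, 7,  7,8,9]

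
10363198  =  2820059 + 7543139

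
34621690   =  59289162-24667472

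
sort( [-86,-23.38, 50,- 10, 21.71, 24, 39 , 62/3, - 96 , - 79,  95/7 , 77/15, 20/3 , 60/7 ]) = [-96, - 86, - 79, - 23.38,-10,77/15, 20/3, 60/7, 95/7,62/3, 21.71,24, 39, 50]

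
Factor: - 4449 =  - 3^1*1483^1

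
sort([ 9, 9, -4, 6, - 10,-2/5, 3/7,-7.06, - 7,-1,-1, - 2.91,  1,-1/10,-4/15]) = [ - 10,-7.06,-7, - 4, - 2.91 , - 1 , - 1,-2/5, - 4/15,  -  1/10, 3/7, 1, 6, 9, 9] 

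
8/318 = 4/159 = 0.03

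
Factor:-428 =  - 2^2*107^1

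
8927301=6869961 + 2057340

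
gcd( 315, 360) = 45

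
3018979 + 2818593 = 5837572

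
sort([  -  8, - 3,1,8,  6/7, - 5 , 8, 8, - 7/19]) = [ - 8, - 5, - 3, - 7/19,6/7, 1, 8, 8, 8]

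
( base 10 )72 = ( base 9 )80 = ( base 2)1001000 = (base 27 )2I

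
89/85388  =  89/85388 = 0.00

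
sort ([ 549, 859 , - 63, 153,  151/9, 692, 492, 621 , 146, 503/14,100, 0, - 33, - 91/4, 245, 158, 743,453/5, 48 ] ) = [ - 63, - 33, - 91/4,0, 151/9,503/14, 48, 453/5, 100,146, 153, 158, 245  ,  492, 549, 621,  692, 743, 859 ]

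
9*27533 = 247797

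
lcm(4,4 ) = 4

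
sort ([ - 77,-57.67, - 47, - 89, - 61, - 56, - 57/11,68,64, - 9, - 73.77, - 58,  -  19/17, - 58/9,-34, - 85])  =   [ - 89 , - 85, - 77, - 73.77,-61, - 58, - 57.67,-56, - 47,- 34,  -  9, - 58/9, - 57/11,-19/17, 64,68] 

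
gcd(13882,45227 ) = 1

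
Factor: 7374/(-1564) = -2^ (  -  1)*3^1 * 17^( - 1)*23^(-1)*1229^1 =- 3687/782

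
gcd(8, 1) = 1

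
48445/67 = 48445/67 = 723.06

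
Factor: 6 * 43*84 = 21672 = 2^3 *3^2*7^1*43^1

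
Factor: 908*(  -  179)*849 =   -  2^2 * 3^1*179^1*227^1*283^1 = - 137989668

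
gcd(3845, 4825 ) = 5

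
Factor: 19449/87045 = 6483/29015 = 3^1*5^( - 1)*7^( - 1)*829^( - 1) * 2161^1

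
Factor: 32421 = 3^1*101^1*107^1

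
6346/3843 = 1 + 2503/3843 = 1.65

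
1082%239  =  126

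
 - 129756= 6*( - 21626)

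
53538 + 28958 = 82496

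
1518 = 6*253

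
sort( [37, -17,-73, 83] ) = [ - 73, - 17,37,83 ] 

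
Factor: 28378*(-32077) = - 2^1*7^1*2027^1*32077^1= - 910281106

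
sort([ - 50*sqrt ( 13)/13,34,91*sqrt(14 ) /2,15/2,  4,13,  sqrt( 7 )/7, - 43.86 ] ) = [  -  43.86, - 50*sqrt( 13 ) /13, sqrt( 7)/7 , 4,15/2 , 13, 34, 91*sqrt( 14)/2] 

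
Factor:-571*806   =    -  2^1*13^1*31^1*571^1=-  460226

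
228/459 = 76/153 = 0.50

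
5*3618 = 18090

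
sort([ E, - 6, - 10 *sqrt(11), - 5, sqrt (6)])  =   [ -10*sqrt ( 11),-6, -5, sqrt( 6 ),E]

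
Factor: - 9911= -11^1*17^1*53^1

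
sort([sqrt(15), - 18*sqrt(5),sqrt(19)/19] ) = [ - 18*sqrt(5),sqrt( 19 ) /19,sqrt (15) ] 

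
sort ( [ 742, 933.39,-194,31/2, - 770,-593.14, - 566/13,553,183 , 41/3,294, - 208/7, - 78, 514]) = [ - 770,-593.14 , - 194,-78, - 566/13,  -  208/7, 41/3, 31/2,183, 294, 514, 553,742,933.39 ] 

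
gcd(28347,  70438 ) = 859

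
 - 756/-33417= 84/3713 = 0.02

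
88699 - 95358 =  - 6659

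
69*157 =10833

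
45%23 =22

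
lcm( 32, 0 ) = 0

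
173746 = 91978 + 81768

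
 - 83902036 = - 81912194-1989842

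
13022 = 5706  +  7316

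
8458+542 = 9000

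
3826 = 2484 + 1342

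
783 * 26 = 20358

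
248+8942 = 9190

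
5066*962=4873492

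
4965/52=4965/52 =95.48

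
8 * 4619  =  36952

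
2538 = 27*94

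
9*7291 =65619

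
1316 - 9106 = - 7790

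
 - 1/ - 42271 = 1/42271 = 0.00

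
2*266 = 532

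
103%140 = 103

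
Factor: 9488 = 2^4*593^1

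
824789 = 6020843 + - 5196054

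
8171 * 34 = 277814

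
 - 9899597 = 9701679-19601276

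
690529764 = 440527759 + 250002005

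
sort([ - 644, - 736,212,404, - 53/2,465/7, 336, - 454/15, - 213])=[ - 736, - 644, - 213,  -  454/15,-53/2,465/7, 212,336, 404] 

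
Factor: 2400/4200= 4/7= 2^2*7^ (- 1 ) 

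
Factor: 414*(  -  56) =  - 2^4*3^2*7^1*23^1 = - 23184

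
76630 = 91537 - 14907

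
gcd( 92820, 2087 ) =1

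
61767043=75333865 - 13566822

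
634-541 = 93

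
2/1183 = 2/1183 = 0.00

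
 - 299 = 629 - 928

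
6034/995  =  6+64/995 = 6.06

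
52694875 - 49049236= 3645639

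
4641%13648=4641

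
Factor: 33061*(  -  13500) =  - 2^2*3^3*5^3*7^1*4723^1 = - 446323500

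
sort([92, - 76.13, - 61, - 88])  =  [-88, - 76.13, - 61,92 ] 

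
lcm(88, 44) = 88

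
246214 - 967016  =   - 720802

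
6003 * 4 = 24012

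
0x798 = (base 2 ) 11110011000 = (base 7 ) 5445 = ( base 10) 1944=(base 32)1SO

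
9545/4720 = 1909/944 = 2.02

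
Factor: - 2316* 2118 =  - 4905288 = - 2^3*3^2*193^1*353^1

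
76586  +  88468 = 165054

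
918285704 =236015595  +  682270109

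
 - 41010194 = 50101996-91112190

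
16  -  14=2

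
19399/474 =19399/474 = 40.93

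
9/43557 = 3/14519 =0.00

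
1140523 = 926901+213622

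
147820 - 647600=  - 499780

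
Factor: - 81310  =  -2^1 * 5^1 * 47^1*173^1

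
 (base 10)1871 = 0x74f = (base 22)3J1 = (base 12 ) 10bb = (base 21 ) 452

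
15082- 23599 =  - 8517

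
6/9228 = 1/1538 = 0.00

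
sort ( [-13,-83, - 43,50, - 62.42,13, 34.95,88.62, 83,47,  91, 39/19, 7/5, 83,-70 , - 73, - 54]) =[ - 83, - 73, - 70,  -  62.42, - 54, - 43, -13,7/5,39/19, 13,34.95, 47,50, 83,83,88.62 , 91]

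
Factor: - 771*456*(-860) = 302355360 = 2^5*3^2 * 5^1*19^1 *43^1*257^1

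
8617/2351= 8617/2351 = 3.67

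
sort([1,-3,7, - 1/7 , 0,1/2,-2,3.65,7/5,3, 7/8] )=[  -  3, - 2, - 1/7, 0, 1/2,7/8,1,  7/5,3,3.65,7 ] 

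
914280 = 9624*95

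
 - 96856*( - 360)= 34868160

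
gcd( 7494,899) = 1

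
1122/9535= 1122/9535 = 0.12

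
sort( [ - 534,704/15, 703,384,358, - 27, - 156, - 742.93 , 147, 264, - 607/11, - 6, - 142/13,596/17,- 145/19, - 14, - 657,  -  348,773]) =[ - 742.93, - 657, - 534 , - 348, - 156,-607/11, - 27, - 14, - 142/13 , - 145/19, - 6, 596/17,704/15, 147,264, 358,384,  703 , 773] 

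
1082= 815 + 267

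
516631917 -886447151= -369815234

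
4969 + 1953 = 6922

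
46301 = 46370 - 69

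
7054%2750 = 1554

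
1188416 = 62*19168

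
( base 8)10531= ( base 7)15643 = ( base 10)4441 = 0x1159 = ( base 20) B21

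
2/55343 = 2/55343  =  0.00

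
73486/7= 10498 = 10498.00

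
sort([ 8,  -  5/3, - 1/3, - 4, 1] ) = [ - 4, - 5/3 , - 1/3,1 , 8]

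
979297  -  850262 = 129035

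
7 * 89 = 623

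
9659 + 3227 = 12886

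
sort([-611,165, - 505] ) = [ - 611, - 505,165]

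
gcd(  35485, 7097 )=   7097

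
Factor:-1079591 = -443^1*2437^1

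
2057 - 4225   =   - 2168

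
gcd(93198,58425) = 3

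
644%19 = 17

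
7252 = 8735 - 1483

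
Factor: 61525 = 5^2*23^1*107^1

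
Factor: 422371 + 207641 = 630012 = 2^2*3^1*52501^1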